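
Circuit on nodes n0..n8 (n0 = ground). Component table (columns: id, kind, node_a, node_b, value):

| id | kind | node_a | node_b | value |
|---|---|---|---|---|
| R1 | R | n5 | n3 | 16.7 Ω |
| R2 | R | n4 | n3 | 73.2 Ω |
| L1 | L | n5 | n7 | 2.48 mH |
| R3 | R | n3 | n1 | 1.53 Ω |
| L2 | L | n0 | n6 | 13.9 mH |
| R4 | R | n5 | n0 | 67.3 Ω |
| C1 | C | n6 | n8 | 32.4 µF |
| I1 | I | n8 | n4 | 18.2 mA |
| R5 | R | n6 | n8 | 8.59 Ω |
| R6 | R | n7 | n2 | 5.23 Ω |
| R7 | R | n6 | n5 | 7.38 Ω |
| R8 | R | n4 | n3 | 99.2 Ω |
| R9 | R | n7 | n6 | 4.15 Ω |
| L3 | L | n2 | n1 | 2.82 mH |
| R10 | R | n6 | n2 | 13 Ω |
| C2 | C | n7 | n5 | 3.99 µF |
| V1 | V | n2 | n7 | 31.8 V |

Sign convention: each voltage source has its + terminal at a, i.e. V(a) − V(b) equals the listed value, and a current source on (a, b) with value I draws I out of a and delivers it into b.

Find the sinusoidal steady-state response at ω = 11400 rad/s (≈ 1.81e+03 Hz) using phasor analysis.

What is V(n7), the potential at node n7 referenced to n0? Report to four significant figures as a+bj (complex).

Apply KCL at each of the 8 non-ground nodes and solve the resulting linear system.
Node n1: branches {R3, L3} → V_1 = 6.540-8.842j
Node n2: branches {R6, L3, R10, V1} → V_2 = 19.42+3.734j
Node n3: branches {R1, R2, R3, R8} → V_3 = 5.942-8.229j
Node n4: branches {R2, I1, R8} → V_4 = 6.708-8.229j
Node n5: branches {R1, L1, R4, R7, C2} → V_5 = -0.8952-1.538j
Node n6: branches {L2, C1, R5, R7, R9, R10} → V_6 = -3.621+2.108j
Node n7: branches {L1, R6, R9, C2, V1} → V_7 = -12.38+3.734j
Node n8: branches {C1, I1, R5} → V_8 = -3.635+2.153j
Source currents: i(V1)=-8.244+0.2756j

-12.38+3.734j V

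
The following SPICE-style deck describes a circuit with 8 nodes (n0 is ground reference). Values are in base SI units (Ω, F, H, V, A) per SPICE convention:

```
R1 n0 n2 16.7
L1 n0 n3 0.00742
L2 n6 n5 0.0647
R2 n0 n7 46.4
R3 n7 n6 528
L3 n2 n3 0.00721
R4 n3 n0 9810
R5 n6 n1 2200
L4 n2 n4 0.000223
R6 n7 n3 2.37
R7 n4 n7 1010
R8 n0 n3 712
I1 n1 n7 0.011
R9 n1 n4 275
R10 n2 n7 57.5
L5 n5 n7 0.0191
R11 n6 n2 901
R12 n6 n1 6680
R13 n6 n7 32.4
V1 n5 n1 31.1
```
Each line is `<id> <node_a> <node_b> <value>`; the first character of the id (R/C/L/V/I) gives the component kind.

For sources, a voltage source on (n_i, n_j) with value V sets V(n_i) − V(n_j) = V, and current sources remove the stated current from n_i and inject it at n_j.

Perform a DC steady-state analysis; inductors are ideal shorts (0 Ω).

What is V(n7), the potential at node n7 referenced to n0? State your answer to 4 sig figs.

Element admittances at DC:
  Y(R1) = 0.05988 S between n0,n2
  L1: short n0↔n3 (DC inductor)
  L2: short n6↔n5 (DC inductor)
  Y(R2) = 0.02155 S between n0,n7
  Y(R3) = 0.001894 S between n7,n6
  L3: short n2↔n3 (DC inductor)
  Y(R4) = 0.0001019 S between n3,n0
  Y(R5) = 0.0004545 S between n6,n1
  L4: short n2↔n4 (DC inductor)
  Y(R6) = 0.4219 S between n7,n3
  Y(R7) = 0.0009901 S between n4,n7
  Y(R8) = 0.001404 S between n0,n3
  I1: injects 0.011 A into n7 (from n1)
  Y(R9) = 0.003636 S between n1,n4
  Y(R10) = 0.01739 S between n2,n7
  L5: short n5↔n7 (DC inductor)
  Y(R11) = 0.001110 S between n6,n2
  Y(R12) = 0.0001497 S between n6,n1
  Y(R13) = 0.03086 S between n6,n7
  V1: constraint V(n5)−V(n1) = 31.1
Assemble and solve the 13×13 MNA system:
  V(n1)=-30.86  V(n2)=0.000  V(n3)=0.000  V(n4)=0.000  V(n5)=0.2424  V(n6)=0.2424  V(n7)=0.2424
  i(L1)=0.005223  i(L2)=-0.01906  i(L3)=-0.1075  i(L4)=0.1120  i(L5)=0.1009  i(V1)=-0.1200

0.2424 V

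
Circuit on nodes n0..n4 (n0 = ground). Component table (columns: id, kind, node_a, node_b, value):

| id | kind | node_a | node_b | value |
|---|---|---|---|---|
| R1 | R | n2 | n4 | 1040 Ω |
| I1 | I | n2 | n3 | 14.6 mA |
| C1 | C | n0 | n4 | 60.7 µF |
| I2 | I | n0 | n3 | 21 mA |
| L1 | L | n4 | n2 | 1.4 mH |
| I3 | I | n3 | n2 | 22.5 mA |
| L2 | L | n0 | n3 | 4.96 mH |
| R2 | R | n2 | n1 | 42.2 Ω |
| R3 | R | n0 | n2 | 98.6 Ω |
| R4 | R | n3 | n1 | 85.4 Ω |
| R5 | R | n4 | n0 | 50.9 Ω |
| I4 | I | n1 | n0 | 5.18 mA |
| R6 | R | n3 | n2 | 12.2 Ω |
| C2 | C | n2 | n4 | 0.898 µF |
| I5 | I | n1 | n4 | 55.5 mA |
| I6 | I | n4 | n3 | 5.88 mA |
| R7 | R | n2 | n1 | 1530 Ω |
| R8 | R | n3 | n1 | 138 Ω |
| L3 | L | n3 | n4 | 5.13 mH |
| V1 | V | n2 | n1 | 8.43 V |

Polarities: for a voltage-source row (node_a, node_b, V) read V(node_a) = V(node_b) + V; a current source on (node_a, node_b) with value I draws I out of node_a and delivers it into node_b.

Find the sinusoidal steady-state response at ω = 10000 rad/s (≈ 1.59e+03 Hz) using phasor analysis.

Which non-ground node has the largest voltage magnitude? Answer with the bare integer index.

Apply KCL at each of the 4 non-ground nodes and solve the resulting linear system.
Node n1: branches {R2, R4, I4, I5, R7, R8, V1} → V_1 = -8.022-0.2922j
Node n2: branches {R1, I1, L1, I3, R2, R3, R6, C2, R7, V1} → V_2 = 0.4083-0.2922j
Node n3: branches {I1, I2, I3, L2, R4, R6, I6, R8, L3} → V_3 = -0.7635-0.5884j
Node n4: branches {R1, C1, L1, R5, C2, I5, I6, L3} → V_4 = -0.01920-0.03941j
Source currents: i(V1)=-0.2822+0.005616j

1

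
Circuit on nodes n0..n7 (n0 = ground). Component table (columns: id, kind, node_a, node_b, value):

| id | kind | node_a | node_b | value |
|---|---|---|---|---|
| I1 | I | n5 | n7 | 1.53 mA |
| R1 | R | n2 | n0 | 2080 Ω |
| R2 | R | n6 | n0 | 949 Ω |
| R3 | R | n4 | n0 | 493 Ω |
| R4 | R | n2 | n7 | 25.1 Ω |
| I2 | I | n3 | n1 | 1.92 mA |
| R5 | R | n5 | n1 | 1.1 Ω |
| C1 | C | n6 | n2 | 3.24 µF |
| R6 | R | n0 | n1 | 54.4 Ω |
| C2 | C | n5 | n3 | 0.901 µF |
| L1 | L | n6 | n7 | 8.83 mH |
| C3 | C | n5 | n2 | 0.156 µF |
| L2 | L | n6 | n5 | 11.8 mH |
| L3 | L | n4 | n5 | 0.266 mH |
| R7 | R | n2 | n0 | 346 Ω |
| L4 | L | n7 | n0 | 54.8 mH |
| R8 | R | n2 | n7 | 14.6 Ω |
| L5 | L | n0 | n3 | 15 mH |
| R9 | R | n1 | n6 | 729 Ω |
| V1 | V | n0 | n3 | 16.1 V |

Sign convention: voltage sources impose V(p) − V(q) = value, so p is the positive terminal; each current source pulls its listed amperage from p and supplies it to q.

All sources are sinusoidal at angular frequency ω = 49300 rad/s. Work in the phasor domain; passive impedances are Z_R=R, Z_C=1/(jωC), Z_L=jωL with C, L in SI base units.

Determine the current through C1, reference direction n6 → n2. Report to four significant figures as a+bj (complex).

Apply KCL at each of the 7 non-ground nodes and solve the resulting linear system.
Node n1: branches {I2, R5, R6, R9} → V_1 = -12.16-6.119j
Node n2: branches {R1, R4, C1, C3, R7, R8} → V_2 = -5.156-9.210j
Node n3: branches {I2, C2, L5, V1} → V_3 = -16.10+0.000j
Node n4: branches {R3, L3} → V_4 = -12.58-5.904j
Node n5: branches {I1, R5, C2, C3, L2, L3} → V_5 = -12.42-6.238j
Node n6: branches {R2, C1, L1, L2, R9} → V_6 = -4.987-9.213j
Node n7: branches {I1, R4, L1, L4, R8} → V_7 = -5.110-9.230j
Source currents: i(V1)=-0.2752-0.1416j

0.0004843+0.02702j A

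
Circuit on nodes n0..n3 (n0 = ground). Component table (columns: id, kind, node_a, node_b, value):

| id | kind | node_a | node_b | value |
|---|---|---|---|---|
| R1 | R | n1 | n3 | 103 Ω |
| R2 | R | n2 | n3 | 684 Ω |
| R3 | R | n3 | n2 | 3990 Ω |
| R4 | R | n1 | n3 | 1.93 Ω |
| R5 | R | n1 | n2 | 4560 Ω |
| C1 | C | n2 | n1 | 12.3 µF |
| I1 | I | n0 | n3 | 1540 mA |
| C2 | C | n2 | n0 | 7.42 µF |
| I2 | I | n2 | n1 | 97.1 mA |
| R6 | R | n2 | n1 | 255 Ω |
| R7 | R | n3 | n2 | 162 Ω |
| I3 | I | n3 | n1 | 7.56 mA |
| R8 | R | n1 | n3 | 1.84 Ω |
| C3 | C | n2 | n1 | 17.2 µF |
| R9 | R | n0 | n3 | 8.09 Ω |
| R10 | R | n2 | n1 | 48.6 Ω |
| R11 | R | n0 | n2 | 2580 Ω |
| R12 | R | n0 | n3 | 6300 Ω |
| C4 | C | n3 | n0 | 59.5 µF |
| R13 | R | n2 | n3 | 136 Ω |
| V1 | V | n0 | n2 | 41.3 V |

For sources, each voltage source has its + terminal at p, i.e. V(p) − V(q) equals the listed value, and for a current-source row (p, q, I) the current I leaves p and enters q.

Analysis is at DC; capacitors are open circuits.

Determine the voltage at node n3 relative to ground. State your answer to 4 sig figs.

0.04659 V

Apply KCL at each of the 3 non-ground nodes and solve the resulting linear system.
Node n1: branches {R1, R4, R5, C1, I2, R6, I3, R8, C3, R10} → V_1 = -0.7903
Node n2: branches {R2, R3, R5, C1, C2, I2, R6, R7, C3, R10, R11, R13, V1} → V_2 = -41.30
Node n3: branches {R1, R2, R3, R4, I1, R7, I3, R8, R9, R12, C4, R13} → V_3 = 0.04659
Source currents: i(V1)=-1.550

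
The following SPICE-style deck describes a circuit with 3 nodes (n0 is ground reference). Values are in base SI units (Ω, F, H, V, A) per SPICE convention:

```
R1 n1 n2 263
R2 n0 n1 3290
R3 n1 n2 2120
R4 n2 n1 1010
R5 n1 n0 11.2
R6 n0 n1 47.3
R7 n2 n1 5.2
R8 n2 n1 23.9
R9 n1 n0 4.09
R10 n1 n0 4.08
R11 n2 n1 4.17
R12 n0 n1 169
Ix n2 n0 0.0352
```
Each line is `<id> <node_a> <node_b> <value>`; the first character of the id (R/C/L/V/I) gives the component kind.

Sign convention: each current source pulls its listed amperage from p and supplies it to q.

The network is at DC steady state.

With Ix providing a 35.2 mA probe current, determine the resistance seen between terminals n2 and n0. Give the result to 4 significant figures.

Apply KCL at each of the 2 non-ground nodes and solve the resulting linear system.
Node n1: branches {R1, R2, R3, R4, R5, R6, R7, R8, R9, R10, R11, R12} → V_1 = -0.05806
Node n2: branches {R1, R3, R4, R7, R8, R11, Ix} → V_2 = -0.1315

R_eq = 3.736 Ω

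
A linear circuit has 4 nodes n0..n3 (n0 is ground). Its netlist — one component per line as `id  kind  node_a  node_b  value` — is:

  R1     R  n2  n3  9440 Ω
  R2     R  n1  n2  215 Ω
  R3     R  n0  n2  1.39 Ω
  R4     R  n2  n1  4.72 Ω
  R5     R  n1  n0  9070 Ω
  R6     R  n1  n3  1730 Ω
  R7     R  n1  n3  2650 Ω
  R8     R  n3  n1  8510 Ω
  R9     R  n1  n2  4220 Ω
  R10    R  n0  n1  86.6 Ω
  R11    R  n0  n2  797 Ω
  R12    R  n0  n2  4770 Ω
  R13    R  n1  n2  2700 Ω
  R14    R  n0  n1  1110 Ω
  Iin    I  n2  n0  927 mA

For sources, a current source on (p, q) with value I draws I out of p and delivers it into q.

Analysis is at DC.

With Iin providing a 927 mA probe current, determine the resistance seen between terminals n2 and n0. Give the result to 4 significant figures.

R_eq = 1.365 Ω

MNA unknowns: 3 node voltages V₁..V_3
R1: Y=0.0001059 on G[2,3]
R2: Y=0.004651 on G[1,2]
R3: Y=0.7194 on G[0,2]
R4: Y=0.2119 on G[2,1]
R5: Y=0.0001103 on G[1,0]
R6: Y=0.0005780 on G[1,3]
R7: Y=0.0003774 on G[1,3]
R8: Y=0.0001175 on G[3,1]
R9: Y=0.0002370 on G[1,2]
R10: Y=0.01155 on G[0,1]
R11: Y=0.001255 on G[0,2]
R12: Y=0.0002096 on G[0,2]
R13: Y=0.0003704 on G[1,2]
R14: Y=0.0009009 on G[0,1]
Iin: z[2]−=0.927, z[0]+=0.927
solve → V1=-1.196, V2=-1.265, V3=-1.202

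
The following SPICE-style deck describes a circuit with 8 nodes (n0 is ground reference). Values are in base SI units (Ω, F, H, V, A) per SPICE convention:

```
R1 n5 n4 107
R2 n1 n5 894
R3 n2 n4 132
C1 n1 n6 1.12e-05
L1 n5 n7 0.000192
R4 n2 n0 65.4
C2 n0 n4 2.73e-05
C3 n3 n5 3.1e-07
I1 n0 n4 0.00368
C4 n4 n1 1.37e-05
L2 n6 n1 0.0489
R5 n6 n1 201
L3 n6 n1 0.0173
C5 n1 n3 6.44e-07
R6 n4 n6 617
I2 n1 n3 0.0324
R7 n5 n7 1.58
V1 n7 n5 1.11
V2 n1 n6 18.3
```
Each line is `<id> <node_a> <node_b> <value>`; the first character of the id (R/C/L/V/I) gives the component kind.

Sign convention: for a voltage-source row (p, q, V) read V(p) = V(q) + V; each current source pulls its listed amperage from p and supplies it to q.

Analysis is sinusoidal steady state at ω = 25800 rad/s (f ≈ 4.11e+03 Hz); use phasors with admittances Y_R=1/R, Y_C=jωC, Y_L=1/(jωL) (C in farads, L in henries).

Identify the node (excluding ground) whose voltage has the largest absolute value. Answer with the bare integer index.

MNA unknowns: 7 node voltages V₁..V_7 plus 2 source currents (V1, V2)
R1: Y=0.009346+0.000j on G[5,4]
R2: Y=0.001119+0.000j on G[1,5]
R3: Y=0.007576+0.000j on G[2,4]
C1: Y=0.000+0.2890j on G[1,6]
L1: Y=0.000-0.2019j on G[5,7]
R4: Y=0.01529+0.000j on G[2,0]
C2: Y=0.000+0.7043j on G[0,4]
C3: Y=0.000+0.007998j on G[3,5]
I1: z[0]−=0.00368, z[4]+=0.00368
C4: Y=0.000+0.3535j on G[4,1]
L2: Y=0.000-0.0007926j on G[6,1]
R5: Y=0.004975+0.000j on G[6,1]
L3: Y=0.000-0.002240j on G[6,1]
C5: Y=0.000+0.01662j on G[1,3]
R6: Y=0.001621+0.000j on G[4,6]
I2: z[1]−=0.0324, z[3]+=0.0324
R7: Y=0.6329+0.000j on G[5,7]
V1: row V7−V5=1.11, i_V1 at 7,5
V2: row V1−V6=18.3, i_V2 at 1,6
solve → V1=0.01154-0.06739j, V2=1.245e-05-0.001731j, V3=0.2745-1.501j, V4=3.758e-05-0.005224j, V5=0.8206-0.4293j, V6=-18.29-0.06739j, V7=1.931-0.4293j
aux → i_V1=-0.7025+0.2241j, i_V2=-0.1207-5.233j

6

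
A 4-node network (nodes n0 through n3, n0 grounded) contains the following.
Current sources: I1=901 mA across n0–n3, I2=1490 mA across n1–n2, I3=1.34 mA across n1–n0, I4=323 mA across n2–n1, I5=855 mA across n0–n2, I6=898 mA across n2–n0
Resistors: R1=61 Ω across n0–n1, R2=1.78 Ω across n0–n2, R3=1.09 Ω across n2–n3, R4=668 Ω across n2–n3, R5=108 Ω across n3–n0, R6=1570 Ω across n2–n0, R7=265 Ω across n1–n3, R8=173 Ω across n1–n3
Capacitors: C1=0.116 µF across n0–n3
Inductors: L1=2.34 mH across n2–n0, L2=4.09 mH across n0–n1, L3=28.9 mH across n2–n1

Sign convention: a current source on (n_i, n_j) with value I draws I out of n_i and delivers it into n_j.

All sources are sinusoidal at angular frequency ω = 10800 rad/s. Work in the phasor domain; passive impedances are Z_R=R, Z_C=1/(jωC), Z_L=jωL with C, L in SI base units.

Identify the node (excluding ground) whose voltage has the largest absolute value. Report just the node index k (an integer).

1

Apply KCL at each of the 3 non-ground nodes and solve the resulting linear system.
Node n1: branches {R1, I2, I3, I4, R7, L2, L3, R8} → V_1 = -21.70-22.07j
Node n2: branches {I2, R2, I4, R3, R4, R6, I5, L1, L3, I6} → V_2 = 2.985-0.02403j
Node n3: branches {I1, C1, R3, R4, R5, R7, R8} → V_3 = 3.664-0.2533j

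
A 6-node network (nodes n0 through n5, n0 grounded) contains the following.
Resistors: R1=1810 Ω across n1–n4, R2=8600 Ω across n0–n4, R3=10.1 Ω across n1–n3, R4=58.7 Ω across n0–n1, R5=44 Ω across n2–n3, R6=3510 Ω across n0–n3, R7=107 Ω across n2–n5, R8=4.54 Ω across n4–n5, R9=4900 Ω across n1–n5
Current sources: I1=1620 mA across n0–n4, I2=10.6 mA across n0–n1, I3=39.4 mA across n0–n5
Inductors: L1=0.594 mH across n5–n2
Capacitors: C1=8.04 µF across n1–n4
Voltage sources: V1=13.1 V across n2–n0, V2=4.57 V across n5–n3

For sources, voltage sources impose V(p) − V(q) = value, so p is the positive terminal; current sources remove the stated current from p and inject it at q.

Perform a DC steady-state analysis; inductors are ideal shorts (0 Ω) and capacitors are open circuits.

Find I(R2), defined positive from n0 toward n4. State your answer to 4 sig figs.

MNA unknowns: 5 node voltages V₁..V_5 plus 3 source currents (L1, V1, V2)
R1: Y=0.0005525 on G[1,4]
I1: z[0]−=1.62, z[4]+=1.62
R2: Y=0.0001163 on G[0,4]
I2: z[0]−=0.0106, z[1]+=0.0106
R3: Y=0.09901 on G[1,3]
R4: Y=0.01704 on G[0,1]
R5: Y=0.02273 on G[2,3]
I3: z[0]−=0.0394, z[5]+=0.0394
R6: Y=0.0002849 on G[0,3]
L1: row V5−V2=0, i_L1 at 5,2
R7: Y=0.009346 on G[2,5]
C1: Y=0.000 on G[1,4]
R8: Y=0.2203 on G[4,5]
R9: Y=0.0002041 on G[1,5]
V1: row V2−V0=13.1, i_V1 at 2,0
V2: row V5−V3=4.57, i_V2 at 5,3
solve → V1=7.441, V2=13.10, V3=8.530, V4=20.41, V5=13.10
aux → i_L1=1.642, i_V1=1.538, i_V2=0.006406

-0.002373 A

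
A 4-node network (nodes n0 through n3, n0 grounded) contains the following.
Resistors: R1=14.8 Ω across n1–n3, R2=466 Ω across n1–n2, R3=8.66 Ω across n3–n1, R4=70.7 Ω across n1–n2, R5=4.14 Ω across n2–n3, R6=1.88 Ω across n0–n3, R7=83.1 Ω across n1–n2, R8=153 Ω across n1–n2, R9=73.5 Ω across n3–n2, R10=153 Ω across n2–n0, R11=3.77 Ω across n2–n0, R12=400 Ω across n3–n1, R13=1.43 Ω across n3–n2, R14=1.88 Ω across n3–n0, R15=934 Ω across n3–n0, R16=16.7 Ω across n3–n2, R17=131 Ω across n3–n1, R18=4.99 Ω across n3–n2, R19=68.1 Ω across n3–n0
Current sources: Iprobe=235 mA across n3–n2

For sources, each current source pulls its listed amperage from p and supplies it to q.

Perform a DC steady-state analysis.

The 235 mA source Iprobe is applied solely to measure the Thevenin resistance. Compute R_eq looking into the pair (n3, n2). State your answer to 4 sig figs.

R_eq = 0.6843 Ω

Apply KCL at each of the 3 non-ground nodes and solve the resulting linear system.
Node n1: branches {R1, R2, R3, R4, R7, R8, R12, R17} → V_1 = -0.007759
Node n2: branches {R2, R4, R5, R7, R8, R9, R10, R11, R13, R16, R18, Iprobe} → V_2 = 0.1285
Node n3: branches {R1, R3, R5, R6, R9, R12, R13, R14, R15, R16, R17, R18, R19, Iprobe} → V_3 = -0.03234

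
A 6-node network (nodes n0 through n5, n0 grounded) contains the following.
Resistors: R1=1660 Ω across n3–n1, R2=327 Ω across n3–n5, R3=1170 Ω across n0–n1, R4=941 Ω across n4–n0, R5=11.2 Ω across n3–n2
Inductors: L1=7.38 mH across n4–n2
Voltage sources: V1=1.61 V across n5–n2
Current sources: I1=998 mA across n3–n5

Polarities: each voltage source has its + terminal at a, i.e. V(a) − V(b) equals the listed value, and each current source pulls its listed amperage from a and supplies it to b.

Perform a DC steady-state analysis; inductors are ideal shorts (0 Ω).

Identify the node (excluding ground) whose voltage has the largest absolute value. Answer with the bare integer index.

Element admittances at DC:
  Y(R1) = 0.0006024 S between n3,n1
  L1: short n4↔n2 (DC inductor)
  Y(R2) = 0.003058 S between n3,n5
  Y(R3) = 0.0008547 S between n0,n1
  Y(R4) = 0.001063 S between n4,n0
  Y(R5) = 0.08929 S between n3,n2
  V1: constraint V(n5)−V(n2) = 1.61
  I1: injects 0.998 A into n5 (from n3)
Assemble and solve the 7×7 MNA system:
  V(n1)=-3.327  V(n2)=2.676  V(n3)=-8.047  V(n4)=2.676  V(n5)=4.286
  i(L1)=-0.002844  i(V1)=0.9603

3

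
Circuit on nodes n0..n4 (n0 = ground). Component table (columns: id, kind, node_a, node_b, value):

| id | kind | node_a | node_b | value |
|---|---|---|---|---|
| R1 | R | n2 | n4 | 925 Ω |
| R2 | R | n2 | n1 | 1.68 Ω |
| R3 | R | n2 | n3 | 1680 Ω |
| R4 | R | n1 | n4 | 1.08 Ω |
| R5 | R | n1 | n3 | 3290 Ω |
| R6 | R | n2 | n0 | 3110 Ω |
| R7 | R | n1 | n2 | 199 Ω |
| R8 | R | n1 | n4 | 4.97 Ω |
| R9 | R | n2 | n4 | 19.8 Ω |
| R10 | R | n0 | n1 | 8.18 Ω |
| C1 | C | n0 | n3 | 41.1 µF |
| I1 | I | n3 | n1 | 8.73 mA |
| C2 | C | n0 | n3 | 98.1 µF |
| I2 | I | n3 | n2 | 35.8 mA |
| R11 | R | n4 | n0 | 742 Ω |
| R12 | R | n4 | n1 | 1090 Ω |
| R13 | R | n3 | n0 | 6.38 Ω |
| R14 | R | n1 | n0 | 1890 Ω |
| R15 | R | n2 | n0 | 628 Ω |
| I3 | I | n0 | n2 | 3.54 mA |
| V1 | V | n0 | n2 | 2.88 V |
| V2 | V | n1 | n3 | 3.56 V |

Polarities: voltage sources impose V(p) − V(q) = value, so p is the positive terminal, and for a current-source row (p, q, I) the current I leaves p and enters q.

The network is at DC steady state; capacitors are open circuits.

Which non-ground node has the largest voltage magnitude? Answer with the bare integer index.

3

MNA unknowns: 4 node voltages V₁..V_4 plus 2 source currents (V1, V2)
R1: Y=0.001081 on G[2,4]
R2: Y=0.5952 on G[2,1]
R3: Y=0.0005952 on G[2,3]
R4: Y=0.9259 on G[1,4]
R5: Y=0.0003040 on G[1,3]
R6: Y=0.0003215 on G[2,0]
R7: Y=0.005025 on G[1,2]
R8: Y=0.2012 on G[1,4]
R9: Y=0.05051 on G[2,4]
R10: Y=0.1222 on G[0,1]
C1: Y=0.000 on G[0,3]
I1: z[3]−=0.00873, z[1]+=0.00873
C2: Y=0.000 on G[0,3]
I2: z[3]−=0.0358, z[2]+=0.0358
R11: Y=0.001348 on G[4,0]
R12: Y=0.0009174 on G[4,1]
R13: Y=0.1567 on G[3,0]
R14: Y=0.0005291 on G[1,0]
R15: Y=0.001592 on G[2,0]
I3: z[0]−=0.00354, z[2]+=0.00354
V1: row V0−V2=2.88, i_V1 at 0,2
V2: row V1−V3=3.56, i_V2 at 1,3
solve → V1=-1.448, V2=-2.880, V3=-5.008, V4=-1.509
aux → i_V1=-0.9738, i_V2=-0.7428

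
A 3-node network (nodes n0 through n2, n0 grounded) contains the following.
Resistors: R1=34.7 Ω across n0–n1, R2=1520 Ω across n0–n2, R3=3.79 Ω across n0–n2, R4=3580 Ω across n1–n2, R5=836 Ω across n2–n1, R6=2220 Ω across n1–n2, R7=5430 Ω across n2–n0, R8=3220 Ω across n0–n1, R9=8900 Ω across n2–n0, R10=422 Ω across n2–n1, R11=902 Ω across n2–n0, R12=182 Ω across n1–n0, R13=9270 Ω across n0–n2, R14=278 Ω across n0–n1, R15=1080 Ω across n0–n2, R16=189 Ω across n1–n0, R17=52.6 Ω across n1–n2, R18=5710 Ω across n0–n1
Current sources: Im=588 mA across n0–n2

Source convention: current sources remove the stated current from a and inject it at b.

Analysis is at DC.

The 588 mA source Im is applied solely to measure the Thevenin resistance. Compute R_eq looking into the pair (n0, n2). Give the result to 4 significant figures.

R_eq = 3.544 Ω

MNA unknowns: 2 node voltages V₁..V_2
R1: Y=0.02882 on G[0,1]
R2: Y=0.0006579 on G[0,2]
R3: Y=0.2639 on G[0,2]
R4: Y=0.0002793 on G[1,2]
R5: Y=0.001196 on G[2,1]
R6: Y=0.0004505 on G[1,2]
R7: Y=0.0001842 on G[2,0]
R8: Y=0.0003106 on G[0,1]
R9: Y=0.0001124 on G[2,0]
R10: Y=0.002370 on G[2,1]
R11: Y=0.001109 on G[2,0]
R12: Y=0.005495 on G[1,0]
R13: Y=0.0001079 on G[0,2]
R14: Y=0.003597 on G[0,1]
R15: Y=0.0009259 on G[0,2]
R16: Y=0.005291 on G[1,0]
R17: Y=0.01901 on G[1,2]
R18: Y=0.0001751 on G[0,1]
Im: z[0]−=0.588, z[2]+=0.588
solve → V1=0.7250, V2=2.084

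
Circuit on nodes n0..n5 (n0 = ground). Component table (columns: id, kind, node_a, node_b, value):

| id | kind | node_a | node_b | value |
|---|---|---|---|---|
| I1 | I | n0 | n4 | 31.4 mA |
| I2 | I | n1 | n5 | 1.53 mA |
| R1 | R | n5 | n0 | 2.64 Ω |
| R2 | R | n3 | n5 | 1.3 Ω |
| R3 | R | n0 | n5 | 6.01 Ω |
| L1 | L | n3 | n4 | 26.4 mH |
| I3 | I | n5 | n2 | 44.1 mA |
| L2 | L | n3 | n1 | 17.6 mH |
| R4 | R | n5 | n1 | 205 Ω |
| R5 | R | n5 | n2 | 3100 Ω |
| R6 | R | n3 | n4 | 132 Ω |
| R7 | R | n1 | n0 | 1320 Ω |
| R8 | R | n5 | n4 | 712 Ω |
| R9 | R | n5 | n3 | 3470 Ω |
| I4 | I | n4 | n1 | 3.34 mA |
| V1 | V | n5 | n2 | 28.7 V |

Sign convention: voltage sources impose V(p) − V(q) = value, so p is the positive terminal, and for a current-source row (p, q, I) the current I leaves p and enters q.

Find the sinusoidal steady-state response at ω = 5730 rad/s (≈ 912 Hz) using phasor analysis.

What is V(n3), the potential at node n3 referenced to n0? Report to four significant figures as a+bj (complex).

0.09164-0.003733j V

MNA unknowns: 5 node voltages V₁..V_5 plus 1 source current (V1)
I1: z[0]−=0.0314, z[4]+=0.0314
I2: z[1]−=0.00153, z[5]+=0.00153
R1: Y=0.3788+0.000j on G[5,0]
R2: Y=0.7692+0.000j on G[3,5]
R3: Y=0.1664+0.000j on G[0,5]
L1: Y=0.000-0.006611j on G[3,4]
I3: z[5]−=0.0441, z[2]+=0.0441
L2: Y=0.000-0.009916j on G[3,1]
R4: Y=0.004878+0.000j on G[5,1]
R5: Y=0.0003226+0.000j on G[5,2]
R6: Y=0.007576+0.000j on G[3,4]
R7: Y=0.0007576+0.000j on G[1,0]
R8: Y=0.001404+0.000j on G[5,4]
R9: Y=0.0002882+0.000j on G[5,3]
I4: z[4]−=0.00334, z[1]+=0.00334
V1: row V5−V2=28.7, i_V1 at 5,2
solve → V1=0.1583+0.1171j, V2=-28.64-0.0001627j, V3=0.09164-0.003733j, V4=2.114+1.486j, V5=0.05738-0.0001627j
aux → i_V1=-0.05336+0.000j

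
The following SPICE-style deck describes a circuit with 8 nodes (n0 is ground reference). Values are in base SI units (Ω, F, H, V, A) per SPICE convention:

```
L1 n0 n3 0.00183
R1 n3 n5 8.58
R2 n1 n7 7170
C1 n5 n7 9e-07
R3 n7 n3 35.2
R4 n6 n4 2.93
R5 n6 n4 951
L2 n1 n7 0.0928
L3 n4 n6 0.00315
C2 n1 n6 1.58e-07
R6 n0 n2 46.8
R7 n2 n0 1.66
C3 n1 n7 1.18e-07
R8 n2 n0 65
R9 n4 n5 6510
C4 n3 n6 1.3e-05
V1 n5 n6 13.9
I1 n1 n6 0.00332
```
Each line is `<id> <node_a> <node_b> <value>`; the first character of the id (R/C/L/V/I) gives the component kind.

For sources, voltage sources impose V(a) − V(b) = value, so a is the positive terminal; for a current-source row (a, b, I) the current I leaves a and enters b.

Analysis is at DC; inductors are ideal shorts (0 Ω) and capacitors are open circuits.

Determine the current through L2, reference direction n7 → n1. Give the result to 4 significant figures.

Element admittances at DC:
  L1: short n0↔n3 (DC inductor)
  Y(R1) = 0.1166 S between n3,n5
  Y(R2) = 0.0001395 S between n1,n7
  Y(C1) = 0.000 S between n5,n7
  Y(R3) = 0.02841 S between n7,n3
  Y(R4) = 0.3413 S between n6,n4
  Y(R5) = 0.001052 S between n6,n4
  L2: short n1↔n7 (DC inductor)
  L3: short n4↔n6 (DC inductor)
  Y(C2) = 0.000 S between n1,n6
  Y(R6) = 0.02137 S between n0,n2
  Y(R7) = 0.6024 S between n2,n0
  Y(C3) = 0.000 S between n1,n7
  Y(R8) = 0.01538 S between n2,n0
  Y(R9) = 0.0001536 S between n4,n5
  Y(C4) = 0.000 S between n3,n6
  V1: constraint V(n5)−V(n6) = 13.9
  I1: injects 0.00332 A into n6 (from n1)
Assemble and solve the 11×11 MNA system:
  V(n1)=-0.1169  V(n2)=0.000  V(n3)=0.000  V(n4)=-13.87  V(n5)=0.02849  V(n6)=-13.87  V(n7)=-0.1169
  i(L1)=0.000  i(L2)=-0.003320  i(L3)=0.002135  i(V1)=-0.005455

0.003320 A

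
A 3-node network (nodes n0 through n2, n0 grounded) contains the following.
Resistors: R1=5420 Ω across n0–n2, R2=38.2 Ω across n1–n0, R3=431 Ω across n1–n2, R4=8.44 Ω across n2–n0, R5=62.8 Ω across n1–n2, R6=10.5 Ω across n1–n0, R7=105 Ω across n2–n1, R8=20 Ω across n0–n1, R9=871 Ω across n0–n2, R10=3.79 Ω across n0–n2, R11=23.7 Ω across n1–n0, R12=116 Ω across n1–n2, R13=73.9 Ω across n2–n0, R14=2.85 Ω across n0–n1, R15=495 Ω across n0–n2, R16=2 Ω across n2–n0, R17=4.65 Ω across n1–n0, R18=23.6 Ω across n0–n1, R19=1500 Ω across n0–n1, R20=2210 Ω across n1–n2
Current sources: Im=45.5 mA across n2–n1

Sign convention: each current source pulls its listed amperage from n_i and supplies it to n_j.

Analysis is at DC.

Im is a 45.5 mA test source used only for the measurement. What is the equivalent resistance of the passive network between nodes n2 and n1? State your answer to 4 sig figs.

R_eq = 2.144 Ω

Element admittances at DC:
  Y(R1) = 0.0001845 S between n0,n2
  Y(R2) = 0.02618 S between n1,n0
  Y(R3) = 0.002320 S between n1,n2
  Y(R4) = 0.1185 S between n2,n0
  Y(R5) = 0.01592 S between n1,n2
  Y(R6) = 0.09524 S between n1,n0
  Y(R7) = 0.009524 S between n2,n1
  Y(R8) = 0.05000 S between n0,n1
  Y(R9) = 0.001148 S between n0,n2
  Y(R10) = 0.2639 S between n0,n2
  Y(R11) = 0.04219 S between n1,n0
  Y(R12) = 0.008621 S between n1,n2
  Y(R13) = 0.01353 S between n2,n0
  Y(R14) = 0.3509 S between n0,n1
  Y(R15) = 0.002020 S between n0,n2
  Y(R16) = 0.5000 S between n2,n0
  Y(R17) = 0.2151 S between n1,n0
  Y(R18) = 0.04237 S between n0,n1
  Y(R19) = 0.0006667 S between n0,n1
  Y(R20) = 0.0004525 S between n1,n2
  Im: injects 0.0455 A into n1 (from n2)
Assemble and solve the 2×2 MNA system:
  V(n1)=0.05094  V(n2)=-0.04660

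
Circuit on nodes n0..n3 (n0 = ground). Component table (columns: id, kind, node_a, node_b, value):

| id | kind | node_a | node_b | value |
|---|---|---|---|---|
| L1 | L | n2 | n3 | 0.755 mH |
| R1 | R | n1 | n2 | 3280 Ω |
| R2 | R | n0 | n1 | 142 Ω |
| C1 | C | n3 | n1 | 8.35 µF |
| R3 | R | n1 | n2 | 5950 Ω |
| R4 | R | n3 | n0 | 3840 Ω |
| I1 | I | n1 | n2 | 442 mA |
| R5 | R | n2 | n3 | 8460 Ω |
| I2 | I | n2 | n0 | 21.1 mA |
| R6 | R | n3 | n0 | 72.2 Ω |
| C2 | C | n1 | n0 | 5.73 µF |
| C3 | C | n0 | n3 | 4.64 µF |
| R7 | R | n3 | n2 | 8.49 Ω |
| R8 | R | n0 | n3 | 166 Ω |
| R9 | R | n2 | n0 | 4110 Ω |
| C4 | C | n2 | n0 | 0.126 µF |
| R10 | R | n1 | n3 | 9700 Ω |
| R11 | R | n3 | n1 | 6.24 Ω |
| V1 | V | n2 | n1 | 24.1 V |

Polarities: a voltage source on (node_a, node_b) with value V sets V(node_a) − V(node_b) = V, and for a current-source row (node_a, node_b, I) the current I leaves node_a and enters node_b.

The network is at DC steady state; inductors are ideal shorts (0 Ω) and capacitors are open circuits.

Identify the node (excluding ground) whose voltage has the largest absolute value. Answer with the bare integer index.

1

Element admittances at DC:
  L1: short n2↔n3 (DC inductor)
  Y(R1) = 0.0003049 S between n1,n2
  Y(R2) = 0.007042 S between n0,n1
  Y(C1) = 0.000 S between n3,n1
  Y(R3) = 0.0001681 S between n1,n2
  Y(R4) = 0.0002604 S between n3,n0
  I1: injects 0.442 A into n2 (from n1)
  Y(R5) = 0.0001182 S between n2,n3
  I2: injects 0.0211 A into n0 (from n2)
  Y(R6) = 0.01385 S between n3,n0
  Y(C2) = 0.000 S between n1,n0
  Y(C3) = 0.000 S between n0,n3
  Y(R7) = 0.1178 S between n3,n2
  Y(R8) = 0.006024 S between n0,n3
  Y(R9) = 0.0002433 S between n2,n0
  Y(C4) = 0.000 S between n2,n0
  Y(R10) = 0.0001031 S between n1,n3
  Y(R11) = 0.1603 S between n3,n1
  V1: constraint V(n2)−V(n1) = 24.1
Assemble and solve the 5×5 MNA system:
  V(n1)=-18.68  V(n2)=5.420  V(n3)=5.420
  i(L1)=3.974  i(V1)=-3.566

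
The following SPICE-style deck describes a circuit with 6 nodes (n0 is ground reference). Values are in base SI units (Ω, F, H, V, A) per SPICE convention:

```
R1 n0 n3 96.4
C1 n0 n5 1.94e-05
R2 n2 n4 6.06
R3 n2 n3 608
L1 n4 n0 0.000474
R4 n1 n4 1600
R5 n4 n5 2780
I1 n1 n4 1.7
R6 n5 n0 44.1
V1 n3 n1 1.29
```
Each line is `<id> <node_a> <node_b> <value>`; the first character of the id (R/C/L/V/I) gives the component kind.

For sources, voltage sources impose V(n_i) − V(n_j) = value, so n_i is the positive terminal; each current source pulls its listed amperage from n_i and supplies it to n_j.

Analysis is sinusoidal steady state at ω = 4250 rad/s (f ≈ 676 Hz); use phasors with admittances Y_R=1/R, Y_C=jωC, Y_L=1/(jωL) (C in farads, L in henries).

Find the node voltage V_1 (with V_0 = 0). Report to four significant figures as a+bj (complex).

MNA unknowns: 5 node voltages V₁..V_5 plus 1 source current (V1)
R1: Y=0.01037+0.000j on G[0,3]
C1: Y=0.000+0.08245j on G[0,5]
R2: Y=0.1650+0.000j on G[2,4]
R3: Y=0.001645+0.000j on G[2,3]
L1: Y=0.000-0.4964j on G[4,0]
R4: Y=0.0006250+0.000j on G[1,4]
R5: Y=0.0003597+0.000j on G[4,5]
I1: z[1]−=1.7, z[4]+=1.7
R6: Y=0.02268+0.000j on G[5,0]
V1: row V3−V1=1.29, i_V1 at 3,1
solve → V1=-135.9+0.5019j, V2=-1.316+2.789j, V3=-134.6+0.5019j, V4=0.01252+2.812j, V5=0.01139+0.003129j
aux → i_V1=1.615-0.001444j

-135.9+0.5019j V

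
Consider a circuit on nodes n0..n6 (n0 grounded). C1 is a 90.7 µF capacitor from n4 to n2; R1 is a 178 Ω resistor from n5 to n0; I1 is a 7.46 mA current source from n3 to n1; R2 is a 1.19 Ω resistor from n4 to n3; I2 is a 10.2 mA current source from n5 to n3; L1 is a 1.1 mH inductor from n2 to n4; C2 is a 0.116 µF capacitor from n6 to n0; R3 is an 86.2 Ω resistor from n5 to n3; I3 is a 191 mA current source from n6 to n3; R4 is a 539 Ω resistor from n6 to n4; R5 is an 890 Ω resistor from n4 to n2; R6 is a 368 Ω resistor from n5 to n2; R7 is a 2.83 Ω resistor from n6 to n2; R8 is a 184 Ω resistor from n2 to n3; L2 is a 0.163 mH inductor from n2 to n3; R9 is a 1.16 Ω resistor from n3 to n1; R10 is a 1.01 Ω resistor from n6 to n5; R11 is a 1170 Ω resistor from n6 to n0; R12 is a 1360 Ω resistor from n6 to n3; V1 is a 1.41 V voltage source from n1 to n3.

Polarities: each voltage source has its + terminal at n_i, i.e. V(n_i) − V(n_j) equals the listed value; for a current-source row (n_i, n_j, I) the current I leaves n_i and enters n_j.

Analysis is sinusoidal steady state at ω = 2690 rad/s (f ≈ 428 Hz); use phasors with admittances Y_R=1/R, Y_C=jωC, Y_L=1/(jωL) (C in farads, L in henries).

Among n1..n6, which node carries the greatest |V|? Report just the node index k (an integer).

Apply KCL at each of the 6 non-ground nodes and solve the resulting linear system.
Node n1: branches {I1, R9, V1} → V_1 = 1.956+0.07756j
Node n2: branches {C1, L1, R5, R6, R7, R8, L2} → V_2 = 0.5453-0.003961j
Node n3: branches {I1, R2, I2, R3, I3, R8, L2, R9, R12, V1} → V_3 = 0.5464+0.07756j
Node n4: branches {C1, R2, L1, R4, R5} → V_4 = 0.5363+0.07627j
Node n5: branches {R1, I2, R3, R6, R10} → V_5 = -0.0003586+2.032e-05j
Node n6: branches {C2, I3, R4, R7, R10, R11, R12} → V_6 = 0.002037-0.0008772j
Source currents: i(V1)=-1.208+0.000j

1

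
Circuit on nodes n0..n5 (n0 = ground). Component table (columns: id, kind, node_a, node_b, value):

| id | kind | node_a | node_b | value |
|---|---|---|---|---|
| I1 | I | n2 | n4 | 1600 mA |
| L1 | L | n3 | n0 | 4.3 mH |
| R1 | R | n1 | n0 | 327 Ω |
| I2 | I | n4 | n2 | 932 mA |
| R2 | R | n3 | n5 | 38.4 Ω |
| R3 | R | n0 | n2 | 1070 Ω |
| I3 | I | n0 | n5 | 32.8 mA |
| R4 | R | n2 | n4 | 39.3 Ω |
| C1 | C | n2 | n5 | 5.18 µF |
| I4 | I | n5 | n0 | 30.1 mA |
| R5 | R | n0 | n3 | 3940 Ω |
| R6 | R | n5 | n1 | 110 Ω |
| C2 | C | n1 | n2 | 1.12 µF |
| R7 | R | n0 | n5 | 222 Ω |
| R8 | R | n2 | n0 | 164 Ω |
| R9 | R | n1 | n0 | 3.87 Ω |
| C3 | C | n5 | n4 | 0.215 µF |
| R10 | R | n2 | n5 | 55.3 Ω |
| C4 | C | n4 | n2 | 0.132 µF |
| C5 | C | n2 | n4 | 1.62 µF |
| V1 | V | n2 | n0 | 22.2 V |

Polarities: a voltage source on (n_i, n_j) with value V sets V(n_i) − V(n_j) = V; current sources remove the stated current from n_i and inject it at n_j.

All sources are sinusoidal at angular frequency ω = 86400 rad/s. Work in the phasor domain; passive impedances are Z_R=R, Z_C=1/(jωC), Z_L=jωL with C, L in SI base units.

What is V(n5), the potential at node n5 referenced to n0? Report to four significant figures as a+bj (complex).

MNA unknowns: 5 node voltages V₁..V_5 plus 1 source current (V1)
I1: z[2]−=1.6, z[4]+=1.6
L1: Y=0.000-0.002692j on G[3,0]
R1: Y=0.003058+0.000j on G[1,0]
I2: z[4]−=0.932, z[2]+=0.932
R2: Y=0.02604+0.000j on G[3,5]
R3: Y=0.0009346+0.000j on G[0,2]
I3: z[0]−=0.0328, z[5]+=0.0328
R4: Y=0.02545+0.000j on G[2,4]
C1: Y=0.000+0.4476j on G[2,5]
I4: z[5]−=0.0301, z[0]+=0.0301
R5: Y=0.0002538+0.000j on G[0,3]
R6: Y=0.009091+0.000j on G[5,1]
C2: Y=0.000+0.09677j on G[1,2]
R7: Y=0.004505+0.000j on G[0,5]
R8: Y=0.006098+0.000j on G[2,0]
R9: Y=0.2584+0.000j on G[1,0]
C3: Y=0.000+0.01858j on G[5,4]
R10: Y=0.01808+0.000j on G[2,5]
C4: Y=0.000+0.01140j on G[4,2]
C5: Y=0.000+0.1400j on G[2,4]
V1: row V2−V0=22.2, i_V1 at 2,0
solve → V1=3.192+6.815j, V2=22.20+0.000j, V3=21.96+2.716j, V4=22.79-3.790j, V5=22.45+0.4730j
aux → i_V1=-1.102-1.725j

22.45+0.4730j V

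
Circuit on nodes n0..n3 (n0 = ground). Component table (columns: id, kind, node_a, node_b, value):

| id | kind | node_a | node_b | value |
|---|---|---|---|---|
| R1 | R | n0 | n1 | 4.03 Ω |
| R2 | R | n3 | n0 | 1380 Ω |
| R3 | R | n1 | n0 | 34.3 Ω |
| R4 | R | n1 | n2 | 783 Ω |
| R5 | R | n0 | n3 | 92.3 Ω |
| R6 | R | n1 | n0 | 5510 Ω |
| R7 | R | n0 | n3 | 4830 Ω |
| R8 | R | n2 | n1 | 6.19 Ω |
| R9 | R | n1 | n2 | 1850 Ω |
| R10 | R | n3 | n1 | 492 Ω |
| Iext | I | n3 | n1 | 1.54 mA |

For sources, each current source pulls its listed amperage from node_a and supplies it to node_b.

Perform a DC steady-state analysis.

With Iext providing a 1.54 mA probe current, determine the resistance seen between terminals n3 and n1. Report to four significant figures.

MNA unknowns: 3 node voltages V₁..V_3
R1: Y=0.2481 on G[0,1]
R2: Y=0.0007246 on G[3,0]
R3: Y=0.02915 on G[1,0]
R4: Y=0.001277 on G[1,2]
R5: Y=0.01083 on G[0,3]
R6: Y=0.0001815 on G[1,0]
R7: Y=0.0002070 on G[0,3]
R8: Y=0.1616 on G[2,1]
R9: Y=0.0005405 on G[1,2]
R10: Y=0.002033 on G[3,1]
Iext: z[3]−=0.00154, z[1]+=0.00154
solve → V1=0.004703, V2=0.004703, V3=-0.1109

R_eq = 75.08 Ω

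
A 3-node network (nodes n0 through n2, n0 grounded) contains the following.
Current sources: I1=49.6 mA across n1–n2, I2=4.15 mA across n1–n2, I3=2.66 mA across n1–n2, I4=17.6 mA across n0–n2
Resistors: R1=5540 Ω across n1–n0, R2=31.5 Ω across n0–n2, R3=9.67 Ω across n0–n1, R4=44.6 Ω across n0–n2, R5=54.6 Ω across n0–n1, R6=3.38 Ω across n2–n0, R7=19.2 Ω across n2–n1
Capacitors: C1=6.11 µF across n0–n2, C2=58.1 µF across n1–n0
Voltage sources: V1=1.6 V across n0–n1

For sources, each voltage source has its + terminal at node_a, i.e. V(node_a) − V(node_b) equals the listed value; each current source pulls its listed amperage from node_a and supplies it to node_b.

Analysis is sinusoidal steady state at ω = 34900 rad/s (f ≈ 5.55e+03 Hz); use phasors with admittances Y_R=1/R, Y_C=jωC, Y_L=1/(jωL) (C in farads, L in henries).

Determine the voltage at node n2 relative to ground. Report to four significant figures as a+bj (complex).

MNA unknowns: 2 node voltages V₁..V_2 plus 1 source current (V1)
I1: z[1]−=0.0496, z[2]+=0.0496
R1: Y=0.0001805+0.000j on G[1,0]
I2: z[1]−=0.00415, z[2]+=0.00415
I3: z[1]−=0.00266, z[2]+=0.00266
R2: Y=0.03175+0.000j on G[0,2]
R3: Y=0.1034+0.000j on G[0,1]
R4: Y=0.02242+0.000j on G[0,2]
R5: Y=0.01832+0.000j on G[0,1]
R6: Y=0.2959+0.000j on G[2,0]
R7: Y=0.05208+0.000j on G[2,1]
C1: Y=0.000+0.2132j on G[0,2]
I4: z[0]−=0.0176, z[2]+=0.0176
C2: Y=0.000+2.028j on G[1,0]
V1: row V0−V1=1.6, i_V1 at 0,1
solve → V1=-1.600+0.000j, V2=-0.01810+0.009597j
aux → i_V1=-0.2210-3.245j

-0.01810+0.009597j V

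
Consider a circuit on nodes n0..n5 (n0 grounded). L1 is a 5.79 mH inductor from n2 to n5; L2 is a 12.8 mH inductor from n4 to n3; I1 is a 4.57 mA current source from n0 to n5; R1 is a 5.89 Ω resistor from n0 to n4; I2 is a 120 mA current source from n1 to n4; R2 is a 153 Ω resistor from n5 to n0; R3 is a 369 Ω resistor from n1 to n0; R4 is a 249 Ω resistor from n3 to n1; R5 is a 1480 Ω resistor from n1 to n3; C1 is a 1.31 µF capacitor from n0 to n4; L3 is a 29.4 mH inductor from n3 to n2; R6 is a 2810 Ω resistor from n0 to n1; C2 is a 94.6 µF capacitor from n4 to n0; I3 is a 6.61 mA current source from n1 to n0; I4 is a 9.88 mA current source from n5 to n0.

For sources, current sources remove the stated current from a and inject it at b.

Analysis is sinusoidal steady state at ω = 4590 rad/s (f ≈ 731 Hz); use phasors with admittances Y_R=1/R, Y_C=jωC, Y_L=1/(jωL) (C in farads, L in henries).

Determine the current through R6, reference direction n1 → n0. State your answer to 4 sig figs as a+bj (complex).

-0.006018-0.0008061j A

MNA unknowns: 5 node voltages V₁..V_5
L1: Y=0.000-0.03763j on G[2,5]
L2: Y=0.000-0.01702j on G[4,3]
I1: z[0]−=0.00457, z[5]+=0.00457
R1: Y=0.1698+0.000j on G[0,4]
I2: z[1]−=0.12, z[4]+=0.12
R2: Y=0.006536+0.000j on G[5,0]
R3: Y=0.002710+0.000j on G[1,0]
R4: Y=0.004016+0.000j on G[3,1]
R5: Y=0.0006757+0.000j on G[1,3]
C1: Y=0.000+0.006013j on G[0,4]
L3: Y=0.000-0.007410j on G[3,2]
R6: Y=0.0003559+0.000j on G[0,1]
C2: Y=0.000+0.4342j on G[4,0]
I3: z[1]−=0.00661, z[0]+=0.00661
I4: z[5]−=0.00988, z[0]+=0.00988
solve → V1=-16.91-2.265j, V2=-2.467-2.027j, V3=-0.9769-3.745j, V4=0.07977-0.1009j, V5=-2.760-1.689j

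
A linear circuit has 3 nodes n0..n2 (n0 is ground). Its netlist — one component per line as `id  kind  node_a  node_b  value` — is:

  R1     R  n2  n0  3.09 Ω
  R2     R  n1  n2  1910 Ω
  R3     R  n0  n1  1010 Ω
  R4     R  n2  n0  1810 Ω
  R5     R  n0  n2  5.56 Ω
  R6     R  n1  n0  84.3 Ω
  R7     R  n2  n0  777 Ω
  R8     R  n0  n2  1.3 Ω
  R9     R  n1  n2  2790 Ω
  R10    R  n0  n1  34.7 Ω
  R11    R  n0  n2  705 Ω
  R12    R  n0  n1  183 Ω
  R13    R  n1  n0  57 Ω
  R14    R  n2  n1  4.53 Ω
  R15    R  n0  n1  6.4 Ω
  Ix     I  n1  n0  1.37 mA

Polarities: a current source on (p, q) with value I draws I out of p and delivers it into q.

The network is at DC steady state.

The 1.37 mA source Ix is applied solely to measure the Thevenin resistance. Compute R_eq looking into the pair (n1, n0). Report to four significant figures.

R_eq = 2.440 Ω

Apply KCL at each of the 2 non-ground nodes and solve the resulting linear system.
Node n1: branches {R2, R3, R6, R9, R10, R12, R13, R14, R15, Ix} → V_1 = -0.003343
Node n2: branches {R1, R2, R4, R5, R7, R8, R9, R11, R14} → V_2 = -0.0004948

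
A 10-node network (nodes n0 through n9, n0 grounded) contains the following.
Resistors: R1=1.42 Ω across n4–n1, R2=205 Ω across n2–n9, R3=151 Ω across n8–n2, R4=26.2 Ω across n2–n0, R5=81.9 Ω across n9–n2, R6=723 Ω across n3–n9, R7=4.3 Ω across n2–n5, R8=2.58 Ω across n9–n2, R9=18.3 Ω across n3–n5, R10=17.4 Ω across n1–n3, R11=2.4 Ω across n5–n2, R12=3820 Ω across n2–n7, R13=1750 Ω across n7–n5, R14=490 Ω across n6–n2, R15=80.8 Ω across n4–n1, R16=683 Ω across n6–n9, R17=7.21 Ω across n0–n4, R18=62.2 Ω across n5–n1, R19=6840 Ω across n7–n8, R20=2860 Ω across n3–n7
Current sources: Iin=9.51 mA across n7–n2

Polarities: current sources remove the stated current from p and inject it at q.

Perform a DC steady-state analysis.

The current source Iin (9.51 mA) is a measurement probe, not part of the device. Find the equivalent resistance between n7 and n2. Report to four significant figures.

R_eq = 755.7 Ω

Apply KCL at each of the 9 non-ground nodes and solve the resulting linear system.
Node n1: branches {R1, R10, R15, R18} → V_1 = -0.005619
Node n2: branches {R2, R3, R4, R5, R7, R8, R11, R12, R14, Iin} → V_2 = 0.01711
Node n3: branches {R6, R9, R10, R20} → V_3 = -0.02080
Node n4: branches {R1, R15, R17} → V_4 = -0.004708
Node n5: branches {R7, R9, R11, R13, R18} → V_5 = 0.008025
Node n6: branches {R14, R16} → V_6 = 0.01705
Node n7: branches {R12, R13, R19, R20, Iin} → V_7 = -7.169
Node n8: branches {R3, R19} → V_8 = -0.1381
Node n9: branches {R2, R5, R6, R8, R16} → V_9 = 0.01698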